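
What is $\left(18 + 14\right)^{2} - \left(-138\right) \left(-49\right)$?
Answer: $-5738$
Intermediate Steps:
$\left(18 + 14\right)^{2} - \left(-138\right) \left(-49\right) = 32^{2} - 6762 = 1024 - 6762 = -5738$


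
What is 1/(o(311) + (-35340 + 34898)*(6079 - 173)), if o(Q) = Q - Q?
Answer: -1/2610452 ≈ -3.8308e-7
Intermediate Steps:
o(Q) = 0
1/(o(311) + (-35340 + 34898)*(6079 - 173)) = 1/(0 + (-35340 + 34898)*(6079 - 173)) = 1/(0 - 442*5906) = 1/(0 - 2610452) = 1/(-2610452) = -1/2610452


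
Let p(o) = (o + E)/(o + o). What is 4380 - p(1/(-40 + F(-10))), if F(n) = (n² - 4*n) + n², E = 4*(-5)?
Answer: 12759/2 ≈ 6379.5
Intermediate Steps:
E = -20
F(n) = -4*n + 2*n²
p(o) = (-20 + o)/(2*o) (p(o) = (o - 20)/(o + o) = (-20 + o)/((2*o)) = (-20 + o)*(1/(2*o)) = (-20 + o)/(2*o))
4380 - p(1/(-40 + F(-10))) = 4380 - (-20 + 1/(-40 + 2*(-10)*(-2 - 10)))/(2*(1/(-40 + 2*(-10)*(-2 - 10)))) = 4380 - (-20 + 1/(-40 + 2*(-10)*(-12)))/(2*(1/(-40 + 2*(-10)*(-12)))) = 4380 - (-20 + 1/(-40 + 240))/(2*(1/(-40 + 240))) = 4380 - (-20 + 1/200)/(2*(1/200)) = 4380 - (-20 + 1/200)/(2*1/200) = 4380 - 200*(-3999)/(2*200) = 4380 - 1*(-3999/2) = 4380 + 3999/2 = 12759/2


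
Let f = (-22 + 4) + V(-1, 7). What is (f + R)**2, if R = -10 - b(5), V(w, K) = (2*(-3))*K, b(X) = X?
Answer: 5625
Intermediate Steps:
V(w, K) = -6*K
R = -15 (R = -10 - 1*5 = -10 - 5 = -15)
f = -60 (f = (-22 + 4) - 6*7 = -18 - 42 = -60)
(f + R)**2 = (-60 - 15)**2 = (-75)**2 = 5625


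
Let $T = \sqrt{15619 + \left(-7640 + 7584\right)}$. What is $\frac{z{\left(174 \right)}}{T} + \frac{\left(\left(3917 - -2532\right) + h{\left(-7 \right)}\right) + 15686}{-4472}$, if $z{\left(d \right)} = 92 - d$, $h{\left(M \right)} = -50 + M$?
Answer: $- \frac{11039}{2236} - \frac{82 \sqrt{15563}}{15563} \approx -5.5942$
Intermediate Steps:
$T = \sqrt{15563}$ ($T = \sqrt{15619 - 56} = \sqrt{15563} \approx 124.75$)
$\frac{z{\left(174 \right)}}{T} + \frac{\left(\left(3917 - -2532\right) + h{\left(-7 \right)}\right) + 15686}{-4472} = \frac{92 - 174}{\sqrt{15563}} + \frac{\left(\left(3917 - -2532\right) - 57\right) + 15686}{-4472} = \left(92 - 174\right) \frac{\sqrt{15563}}{15563} + \left(\left(\left(3917 + 2532\right) - 57\right) + 15686\right) \left(- \frac{1}{4472}\right) = - 82 \frac{\sqrt{15563}}{15563} + \left(\left(6449 - 57\right) + 15686\right) \left(- \frac{1}{4472}\right) = - \frac{82 \sqrt{15563}}{15563} + \left(6392 + 15686\right) \left(- \frac{1}{4472}\right) = - \frac{82 \sqrt{15563}}{15563} + 22078 \left(- \frac{1}{4472}\right) = - \frac{82 \sqrt{15563}}{15563} - \frac{11039}{2236} = - \frac{11039}{2236} - \frac{82 \sqrt{15563}}{15563}$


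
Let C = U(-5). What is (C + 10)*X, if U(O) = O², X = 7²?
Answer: 1715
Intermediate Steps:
X = 49
C = 25 (C = (-5)² = 25)
(C + 10)*X = (25 + 10)*49 = 35*49 = 1715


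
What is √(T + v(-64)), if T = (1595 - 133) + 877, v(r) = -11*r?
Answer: √3043 ≈ 55.163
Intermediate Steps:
T = 2339 (T = 1462 + 877 = 2339)
√(T + v(-64)) = √(2339 - 11*(-64)) = √(2339 + 704) = √3043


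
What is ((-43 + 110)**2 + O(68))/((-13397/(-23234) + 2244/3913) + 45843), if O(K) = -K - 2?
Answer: 401751802998/4167904492763 ≈ 0.096392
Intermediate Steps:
O(K) = -2 - K
((-43 + 110)**2 + O(68))/((-13397/(-23234) + 2244/3913) + 45843) = ((-43 + 110)**2 + (-2 - 1*68))/((-13397/(-23234) + 2244/3913) + 45843) = (67**2 + (-2 - 68))/((-13397*(-1/23234) + 2244*(1/3913)) + 45843) = (4489 - 70)/((13397/23234 + 2244/3913) + 45843) = 4419/(104559557/90914642 + 45843) = 4419/(4167904492763/90914642) = 4419*(90914642/4167904492763) = 401751802998/4167904492763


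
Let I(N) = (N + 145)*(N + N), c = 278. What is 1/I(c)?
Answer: 1/235188 ≈ 4.2519e-6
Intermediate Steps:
I(N) = 2*N*(145 + N) (I(N) = (145 + N)*(2*N) = 2*N*(145 + N))
1/I(c) = 1/(2*278*(145 + 278)) = 1/(2*278*423) = 1/235188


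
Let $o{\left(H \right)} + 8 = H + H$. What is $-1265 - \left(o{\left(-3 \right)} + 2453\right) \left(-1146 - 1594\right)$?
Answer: $6681595$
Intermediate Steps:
$o{\left(H \right)} = -8 + 2 H$ ($o{\left(H \right)} = -8 + \left(H + H\right) = -8 + 2 H$)
$-1265 - \left(o{\left(-3 \right)} + 2453\right) \left(-1146 - 1594\right) = -1265 - \left(\left(-8 + 2 \left(-3\right)\right) + 2453\right) \left(-1146 - 1594\right) = -1265 - \left(\left(-8 - 6\right) + 2453\right) \left(-2740\right) = -1265 - \left(-14 + 2453\right) \left(-2740\right) = -1265 - 2439 \left(-2740\right) = -1265 - -6682860 = -1265 + 6682860 = 6681595$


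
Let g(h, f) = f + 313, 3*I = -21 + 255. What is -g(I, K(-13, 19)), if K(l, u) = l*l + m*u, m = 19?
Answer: -843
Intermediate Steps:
K(l, u) = l² + 19*u (K(l, u) = l*l + 19*u = l² + 19*u)
I = 78 (I = (-21 + 255)/3 = (⅓)*234 = 78)
g(h, f) = 313 + f
-g(I, K(-13, 19)) = -(313 + ((-13)² + 19*19)) = -(313 + (169 + 361)) = -(313 + 530) = -1*843 = -843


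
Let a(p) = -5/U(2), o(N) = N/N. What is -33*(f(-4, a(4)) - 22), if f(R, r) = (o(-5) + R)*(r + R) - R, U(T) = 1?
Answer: -297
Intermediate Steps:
o(N) = 1
a(p) = -5 (a(p) = -5/1 = -5*1 = -5)
f(R, r) = -R + (1 + R)*(R + r) (f(R, r) = (1 + R)*(r + R) - R = (1 + R)*(R + r) - R = -R + (1 + R)*(R + r))
-33*(f(-4, a(4)) - 22) = -33*((-5 + (-4)**2 - 4*(-5)) - 22) = -33*((-5 + 16 + 20) - 22) = -33*(31 - 22) = -33*9 = -297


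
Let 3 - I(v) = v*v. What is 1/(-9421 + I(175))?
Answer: -1/40043 ≈ -2.4973e-5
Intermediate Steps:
I(v) = 3 - v**2 (I(v) = 3 - v*v = 3 - v**2)
1/(-9421 + I(175)) = 1/(-9421 + (3 - 1*175**2)) = 1/(-9421 + (3 - 1*30625)) = 1/(-9421 + (3 - 30625)) = 1/(-9421 - 30622) = 1/(-40043) = -1/40043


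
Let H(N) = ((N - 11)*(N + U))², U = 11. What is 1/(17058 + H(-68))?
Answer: 1/20294067 ≈ 4.9276e-8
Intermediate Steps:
H(N) = (-11 + N)²*(11 + N)² (H(N) = ((N - 11)*(N + 11))² = ((-11 + N)*(11 + N))² = (-11 + N)²*(11 + N)²)
1/(17058 + H(-68)) = 1/(17058 + (-11 - 68)²*(11 - 68)²) = 1/(17058 + (-79)²*(-57)²) = 1/(17058 + 6241*3249) = 1/(17058 + 20277009) = 1/20294067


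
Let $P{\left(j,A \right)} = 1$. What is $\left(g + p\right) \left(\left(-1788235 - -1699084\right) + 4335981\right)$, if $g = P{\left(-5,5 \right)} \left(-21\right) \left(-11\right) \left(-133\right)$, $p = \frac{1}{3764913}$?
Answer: $- \frac{163742790616149780}{1254971} \approx -1.3048 \cdot 10^{11}$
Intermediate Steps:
$p = \frac{1}{3764913} \approx 2.6561 \cdot 10^{-7}$
$g = -30723$ ($g = 1 \left(-21\right) \left(-11\right) \left(-133\right) = \left(-21\right) \left(-11\right) \left(-133\right) = 231 \left(-133\right) = -30723$)
$\left(g + p\right) \left(\left(-1788235 - -1699084\right) + 4335981\right) = \left(-30723 + \frac{1}{3764913}\right) \left(\left(-1788235 - -1699084\right) + 4335981\right) = - \frac{115669422098 \left(\left(-1788235 + 1699084\right) + 4335981\right)}{3764913} = - \frac{115669422098 \left(-89151 + 4335981\right)}{3764913} = \left(- \frac{115669422098}{3764913}\right) 4246830 = - \frac{163742790616149780}{1254971}$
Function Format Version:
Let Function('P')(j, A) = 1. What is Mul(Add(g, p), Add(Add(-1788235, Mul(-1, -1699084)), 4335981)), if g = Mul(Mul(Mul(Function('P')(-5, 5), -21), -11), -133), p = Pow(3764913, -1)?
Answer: Rational(-163742790616149780, 1254971) ≈ -1.3048e+11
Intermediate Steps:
p = Rational(1, 3764913) ≈ 2.6561e-7
g = -30723 (g = Mul(Mul(Mul(1, -21), -11), -133) = Mul(Mul(-21, -11), -133) = Mul(231, -133) = -30723)
Mul(Add(g, p), Add(Add(-1788235, Mul(-1, -1699084)), 4335981)) = Mul(Add(-30723, Rational(1, 3764913)), Add(Add(-1788235, Mul(-1, -1699084)), 4335981)) = Mul(Rational(-115669422098, 3764913), Add(Add(-1788235, 1699084), 4335981)) = Mul(Rational(-115669422098, 3764913), Add(-89151, 4335981)) = Mul(Rational(-115669422098, 3764913), 4246830) = Rational(-163742790616149780, 1254971)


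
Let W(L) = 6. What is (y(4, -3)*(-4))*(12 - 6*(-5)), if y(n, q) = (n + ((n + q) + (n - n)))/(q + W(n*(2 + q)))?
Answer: -280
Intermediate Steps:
y(n, q) = (q + 2*n)/(6 + q) (y(n, q) = (n + ((n + q) + (n - n)))/(q + 6) = (n + ((n + q) + 0))/(6 + q) = (n + (n + q))/(6 + q) = (q + 2*n)/(6 + q))
(y(4, -3)*(-4))*(12 - 6*(-5)) = (((-3 + 2*4)/(6 - 3))*(-4))*(12 - 6*(-5)) = (((-3 + 8)/3)*(-4))*(12 + 30) = (((1/3)*5)*(-4))*42 = ((5/3)*(-4))*42 = -20/3*42 = -280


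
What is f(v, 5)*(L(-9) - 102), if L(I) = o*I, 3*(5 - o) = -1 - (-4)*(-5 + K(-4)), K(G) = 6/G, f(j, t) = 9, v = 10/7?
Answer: -2052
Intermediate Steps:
v = 10/7 (v = 10*(1/7) = 10/7 ≈ 1.4286)
o = 14 (o = 5 - (-1 - (-4)*(-5 + 6/(-4)))/3 = 5 - (-1 - (-4)*(-5 + 6*(-1/4)))/3 = 5 - (-1 - (-4)*(-5 - 3/2))/3 = 5 - (-1 - (-4)*(-13)/2)/3 = 5 - (-1 - 1*26)/3 = 5 - (-1 - 26)/3 = 5 - 1/3*(-27) = 5 + 9 = 14)
L(I) = 14*I
f(v, 5)*(L(-9) - 102) = 9*(14*(-9) - 102) = 9*(-126 - 102) = 9*(-228) = -2052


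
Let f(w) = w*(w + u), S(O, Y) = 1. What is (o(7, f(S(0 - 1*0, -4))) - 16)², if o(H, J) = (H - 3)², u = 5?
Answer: 0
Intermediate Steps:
f(w) = w*(5 + w) (f(w) = w*(w + 5) = w*(5 + w))
o(H, J) = (-3 + H)²
(o(7, f(S(0 - 1*0, -4))) - 16)² = ((-3 + 7)² - 16)² = (4² - 16)² = (16 - 16)² = 0² = 0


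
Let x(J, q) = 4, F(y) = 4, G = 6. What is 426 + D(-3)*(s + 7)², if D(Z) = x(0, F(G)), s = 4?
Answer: 910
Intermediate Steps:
D(Z) = 4
426 + D(-3)*(s + 7)² = 426 + 4*(4 + 7)² = 426 + 4*11² = 426 + 4*121 = 426 + 484 = 910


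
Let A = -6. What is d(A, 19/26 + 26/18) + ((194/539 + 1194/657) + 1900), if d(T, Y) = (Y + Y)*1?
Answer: 8776889035/4603599 ≈ 1906.5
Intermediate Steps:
d(T, Y) = 2*Y (d(T, Y) = (2*Y)*1 = 2*Y)
d(A, 19/26 + 26/18) + ((194/539 + 1194/657) + 1900) = 2*(19/26 + 26/18) + ((194/539 + 1194/657) + 1900) = 2*(19*(1/26) + 26*(1/18)) + ((194*(1/539) + 1194*(1/657)) + 1900) = 2*(19/26 + 13/9) + ((194/539 + 398/219) + 1900) = 2*(509/234) + (257008/118041 + 1900) = 509/117 + 224534908/118041 = 8776889035/4603599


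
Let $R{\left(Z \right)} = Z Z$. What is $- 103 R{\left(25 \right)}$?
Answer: $-64375$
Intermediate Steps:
$R{\left(Z \right)} = Z^{2}$
$- 103 R{\left(25 \right)} = - 103 \cdot 25^{2} = \left(-103\right) 625 = -64375$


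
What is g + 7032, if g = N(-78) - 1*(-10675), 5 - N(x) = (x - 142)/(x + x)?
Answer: 690713/39 ≈ 17711.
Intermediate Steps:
N(x) = 5 - (-142 + x)/(2*x) (N(x) = 5 - (x - 142)/(x + x) = 5 - (-142 + x)/(2*x))
g = 416465/39 (g = (9/2 + 71/(-78)) - 1*(-10675) = (9/2 + 71*(-1/78)) + 10675 = (9/2 - 71/78) + 10675 = 140/39 + 10675 = 416465/39 ≈ 10679.)
g + 7032 = 416465/39 + 7032 = 690713/39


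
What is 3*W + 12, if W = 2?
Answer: 18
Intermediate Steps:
3*W + 12 = 3*2 + 12 = 6 + 12 = 18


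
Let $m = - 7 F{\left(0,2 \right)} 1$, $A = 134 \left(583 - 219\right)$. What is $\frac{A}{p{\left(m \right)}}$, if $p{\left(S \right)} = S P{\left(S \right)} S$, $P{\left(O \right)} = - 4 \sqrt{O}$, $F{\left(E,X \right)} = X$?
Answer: $\frac{871 i \sqrt{14}}{196} \approx 16.627 i$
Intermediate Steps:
$A = 48776$ ($A = 134 \left(583 - 219\right) = 134 \cdot 364 = 48776$)
$m = -14$ ($m = \left(-7\right) 2 \cdot 1 = \left(-14\right) 1 = -14$)
$p{\left(S \right)} = - 4 S^{\frac{5}{2}}$ ($p{\left(S \right)} = S \left(- 4 \sqrt{S}\right) S = - 4 S^{\frac{3}{2}} S = - 4 S^{\frac{5}{2}}$)
$\frac{A}{p{\left(m \right)}} = \frac{48776}{\left(-4\right) \left(-14\right)^{\frac{5}{2}}} = \frac{48776}{\left(-4\right) 196 i \sqrt{14}} = \frac{48776}{\left(-784\right) i \sqrt{14}} = 48776 \frac{i \sqrt{14}}{10976} = \frac{871 i \sqrt{14}}{196}$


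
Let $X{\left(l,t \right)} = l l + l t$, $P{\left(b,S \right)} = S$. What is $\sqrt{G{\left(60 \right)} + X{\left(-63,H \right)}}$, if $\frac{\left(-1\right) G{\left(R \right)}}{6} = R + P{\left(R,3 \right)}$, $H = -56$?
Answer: $3 \sqrt{791} \approx 84.374$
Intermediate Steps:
$G{\left(R \right)} = -18 - 6 R$ ($G{\left(R \right)} = - 6 \left(R + 3\right) = - 6 \left(3 + R\right) = -18 - 6 R$)
$X{\left(l,t \right)} = l^{2} + l t$
$\sqrt{G{\left(60 \right)} + X{\left(-63,H \right)}} = \sqrt{\left(-18 - 360\right) - 63 \left(-63 - 56\right)} = \sqrt{\left(-18 - 360\right) - -7497} = \sqrt{-378 + 7497} = \sqrt{7119} = 3 \sqrt{791}$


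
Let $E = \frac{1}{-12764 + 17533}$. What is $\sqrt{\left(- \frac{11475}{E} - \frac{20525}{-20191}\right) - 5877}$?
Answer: $\frac{i \sqrt{22312195357534837}}{20191} \approx 7398.0 i$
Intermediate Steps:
$E = \frac{1}{4769} \approx 0.00020969$
$\sqrt{\left(- \frac{11475}{E} - \frac{20525}{-20191}\right) - 5877} = \sqrt{\left(- 11475 \frac{1}{\frac{1}{4769}} - \frac{20525}{-20191}\right) - 5877} = \sqrt{\left(\left(-11475\right) 4769 - - \frac{20525}{20191}\right) - 5877} = \sqrt{\left(-54724275 + \frac{20525}{20191}\right) - 5877} = \sqrt{- \frac{1104937816000}{20191} - 5877} = \sqrt{- \frac{1105056478507}{20191}} = \frac{i \sqrt{22312195357534837}}{20191}$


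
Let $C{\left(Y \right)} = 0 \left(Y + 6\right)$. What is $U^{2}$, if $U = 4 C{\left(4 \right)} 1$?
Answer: $0$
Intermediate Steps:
$C{\left(Y \right)} = 0$ ($C{\left(Y \right)} = 0 \left(6 + Y\right) = 0$)
$U = 0$ ($U = 4 \cdot 0 \cdot 1 = 0 \cdot 1 = 0$)
$U^{2} = 0^{2} = 0$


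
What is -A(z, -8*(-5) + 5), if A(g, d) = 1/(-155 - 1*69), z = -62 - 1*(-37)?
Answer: 1/224 ≈ 0.0044643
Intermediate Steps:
z = -25 (z = -62 + 37 = -25)
A(g, d) = -1/224 (A(g, d) = 1/(-155 - 69) = 1/(-224) = -1/224)
-A(z, -8*(-5) + 5) = -1*(-1/224) = 1/224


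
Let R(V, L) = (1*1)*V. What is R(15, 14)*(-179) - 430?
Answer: -3115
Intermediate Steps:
R(V, L) = V (R(V, L) = 1*V = V)
R(15, 14)*(-179) - 430 = 15*(-179) - 430 = -2685 - 430 = -3115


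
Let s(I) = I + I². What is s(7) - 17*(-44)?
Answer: 804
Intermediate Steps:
s(7) - 17*(-44) = 7*(1 + 7) - 17*(-44) = 7*8 + 748 = 56 + 748 = 804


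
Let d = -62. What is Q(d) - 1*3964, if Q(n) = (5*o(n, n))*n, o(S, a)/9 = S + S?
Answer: 341996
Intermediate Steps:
o(S, a) = 18*S (o(S, a) = 9*(S + S) = 9*(2*S) = 18*S)
Q(n) = 90*n² (Q(n) = (5*(18*n))*n = (90*n)*n = 90*n²)
Q(d) - 1*3964 = 90*(-62)² - 1*3964 = 90*3844 - 3964 = 345960 - 3964 = 341996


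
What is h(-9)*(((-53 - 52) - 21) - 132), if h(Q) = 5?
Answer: -1290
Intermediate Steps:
h(-9)*(((-53 - 52) - 21) - 132) = 5*(((-53 - 52) - 21) - 132) = 5*((-105 - 21) - 132) = 5*(-126 - 132) = 5*(-258) = -1290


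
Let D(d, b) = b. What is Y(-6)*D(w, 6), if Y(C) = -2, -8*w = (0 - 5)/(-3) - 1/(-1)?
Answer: -12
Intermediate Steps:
w = -⅓ (w = -((0 - 5)/(-3) - 1/(-1))/8 = -(-5*(-⅓) - 1*(-1))/8 = -(5/3 + 1)/8 = -⅛*8/3 = -⅓ ≈ -0.33333)
Y(-6)*D(w, 6) = -2*6 = -12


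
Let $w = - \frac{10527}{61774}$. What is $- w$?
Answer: $\frac{10527}{61774} \approx 0.17041$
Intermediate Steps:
$w = - \frac{10527}{61774}$ ($w = \left(-10527\right) \frac{1}{61774} = - \frac{10527}{61774} \approx -0.17041$)
$- w = \left(-1\right) \left(- \frac{10527}{61774}\right) = \frac{10527}{61774}$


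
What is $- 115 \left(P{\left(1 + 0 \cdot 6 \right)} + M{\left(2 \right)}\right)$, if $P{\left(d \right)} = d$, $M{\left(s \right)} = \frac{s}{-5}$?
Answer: $-69$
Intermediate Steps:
$M{\left(s \right)} = - \frac{s}{5}$ ($M{\left(s \right)} = s \left(- \frac{1}{5}\right) = - \frac{s}{5}$)
$- 115 \left(P{\left(1 + 0 \cdot 6 \right)} + M{\left(2 \right)}\right) = - 115 \left(\left(1 + 0 \cdot 6\right) - \frac{2}{5}\right) = - 115 \left(\left(1 + 0\right) - \frac{2}{5}\right) = - 115 \left(1 - \frac{2}{5}\right) = \left(-115\right) \frac{3}{5} = -69$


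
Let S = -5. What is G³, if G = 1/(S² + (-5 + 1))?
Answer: 1/9261 ≈ 0.00010798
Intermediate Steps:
G = 1/21 (G = 1/((-5)² + (-5 + 1)) = 1/(25 - 4) = 1/21 ≈ 0.047619)
G³ = (1/21)³ = 1/9261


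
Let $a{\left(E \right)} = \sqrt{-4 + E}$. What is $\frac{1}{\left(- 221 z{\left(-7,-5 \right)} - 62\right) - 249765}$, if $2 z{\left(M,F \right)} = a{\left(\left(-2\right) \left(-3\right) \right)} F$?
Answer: $- \frac{499654}{124825838833} - \frac{1105 \sqrt{2}}{124825838833} \approx -4.0153 \cdot 10^{-6}$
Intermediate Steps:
$z{\left(M,F \right)} = \frac{F \sqrt{2}}{2}$ ($z{\left(M,F \right)} = \frac{\sqrt{-4 - -6} F}{2} = \frac{\sqrt{-4 + 6} F}{2} = \frac{\sqrt{2} F}{2} = \frac{F \sqrt{2}}{2}$)
$\frac{1}{\left(- 221 z{\left(-7,-5 \right)} - 62\right) - 249765} = \frac{1}{\left(- 221 \cdot \frac{1}{2} \left(-5\right) \sqrt{2} - 62\right) - 249765} = \frac{1}{\left(- 221 \left(- \frac{5 \sqrt{2}}{2}\right) - 62\right) - 249765} = \frac{1}{\left(\frac{1105 \sqrt{2}}{2} - 62\right) - 249765} = \frac{1}{\left(-62 + \frac{1105 \sqrt{2}}{2}\right) - 249765} = \frac{1}{-249827 + \frac{1105 \sqrt{2}}{2}}$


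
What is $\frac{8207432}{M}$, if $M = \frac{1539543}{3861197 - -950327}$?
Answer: $\frac{39490256046368}{1539543} \approx 2.5651 \cdot 10^{7}$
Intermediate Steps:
$M = \frac{1539543}{4811524}$ ($M = \frac{1539543}{3861197 + 950327} = \frac{1539543}{4811524} \approx 0.31997$)
$\frac{8207432}{M} = \frac{8207432}{\frac{1539543}{4811524}} = 8207432 \cdot \frac{4811524}{1539543} = \frac{39490256046368}{1539543}$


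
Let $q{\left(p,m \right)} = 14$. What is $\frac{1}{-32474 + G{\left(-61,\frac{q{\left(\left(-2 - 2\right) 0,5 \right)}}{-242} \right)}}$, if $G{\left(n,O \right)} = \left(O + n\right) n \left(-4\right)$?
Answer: $- \frac{121}{5732026} \approx -2.1109 \cdot 10^{-5}$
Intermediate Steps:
$G{\left(n,O \right)} = - 4 n \left(O + n\right)$ ($G{\left(n,O \right)} = n \left(O + n\right) \left(-4\right) = - 4 n \left(O + n\right)$)
$\frac{1}{-32474 + G{\left(-61,\frac{q{\left(\left(-2 - 2\right) 0,5 \right)}}{-242} \right)}} = \frac{1}{-32474 - - 244 \left(\frac{14}{-242} - 61\right)} = \frac{1}{-32474 - - 244 \left(14 \left(- \frac{1}{242}\right) - 61\right)} = \frac{1}{-32474 - - 244 \left(- \frac{7}{121} - 61\right)} = \frac{1}{-32474 - \left(-244\right) \left(- \frac{7388}{121}\right)} = \frac{1}{-32474 - \frac{1802672}{121}} = \frac{1}{- \frac{5732026}{121}} = - \frac{121}{5732026}$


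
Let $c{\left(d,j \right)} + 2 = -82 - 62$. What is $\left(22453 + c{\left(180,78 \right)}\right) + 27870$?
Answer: $50177$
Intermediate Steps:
$c{\left(d,j \right)} = -146$ ($c{\left(d,j \right)} = -2 - 144 = -146$)
$\left(22453 + c{\left(180,78 \right)}\right) + 27870 = \left(22453 - 146\right) + 27870 = 22307 + 27870 = 50177$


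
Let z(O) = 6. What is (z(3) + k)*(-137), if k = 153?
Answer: -21783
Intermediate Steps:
(z(3) + k)*(-137) = (6 + 153)*(-137) = 159*(-137) = -21783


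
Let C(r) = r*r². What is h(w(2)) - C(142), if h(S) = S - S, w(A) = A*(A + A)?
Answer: -2863288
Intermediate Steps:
w(A) = 2*A² (w(A) = A*(2*A) = 2*A²)
h(S) = 0
C(r) = r³
h(w(2)) - C(142) = 0 - 1*142³ = 0 - 1*2863288 = 0 - 2863288 = -2863288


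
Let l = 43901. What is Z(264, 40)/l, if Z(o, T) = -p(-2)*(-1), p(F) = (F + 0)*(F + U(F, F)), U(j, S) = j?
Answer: 8/43901 ≈ 0.00018223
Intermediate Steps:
p(F) = 2*F² (p(F) = (F + 0)*(F + F) = F*(2*F) = 2*F²)
Z(o, T) = 8 (Z(o, T) = -2*(-2)²*(-1) = -2*4*(-1) = -1*8*(-1) = -8*(-1) = 8)
Z(264, 40)/l = 8/43901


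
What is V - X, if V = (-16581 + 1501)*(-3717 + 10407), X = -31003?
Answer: -100854197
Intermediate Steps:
V = -100885200 (V = -15080*6690 = -100885200)
V - X = -100885200 - 1*(-31003) = -100885200 + 31003 = -100854197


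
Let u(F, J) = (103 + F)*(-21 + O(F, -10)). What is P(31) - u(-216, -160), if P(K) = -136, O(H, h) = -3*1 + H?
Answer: -27256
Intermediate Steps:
O(H, h) = -3 + H
u(F, J) = (-24 + F)*(103 + F) (u(F, J) = (103 + F)*(-21 + (-3 + F)) = (103 + F)*(-24 + F) = (-24 + F)*(103 + F))
P(31) - u(-216, -160) = -136 - (-2472 + (-216)**2 + 79*(-216)) = -136 - (-2472 + 46656 - 17064) = -136 - 1*27120 = -136 - 27120 = -27256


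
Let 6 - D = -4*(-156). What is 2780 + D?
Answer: 2162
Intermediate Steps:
D = -618 (D = 6 - (-4)*(-156) = 6 - 1*624 = 6 - 624 = -618)
2780 + D = 2780 - 618 = 2162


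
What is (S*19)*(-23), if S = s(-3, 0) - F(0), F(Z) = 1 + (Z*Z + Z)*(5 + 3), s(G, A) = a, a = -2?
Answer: 1311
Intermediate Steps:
s(G, A) = -2
F(Z) = 1 + 8*Z + 8*Z**2 (F(Z) = 1 + (Z**2 + Z)*8 = 1 + (Z + Z**2)*8 = 1 + (8*Z + 8*Z**2) = 1 + 8*Z + 8*Z**2)
S = -3 (S = -2 - (1 + 8*0 + 8*0**2) = -2 - (1 + 0 + 8*0) = -2 - (1 + 0 + 0) = -2 - 1*1 = -2 - 1 = -3)
(S*19)*(-23) = -3*19*(-23) = -57*(-23) = 1311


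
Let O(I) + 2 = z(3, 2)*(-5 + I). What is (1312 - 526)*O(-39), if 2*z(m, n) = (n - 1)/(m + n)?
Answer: -25152/5 ≈ -5030.4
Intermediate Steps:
z(m, n) = (-1 + n)/(2*(m + n)) (z(m, n) = ((n - 1)/(m + n))/2 = ((-1 + n)/(m + n))/2 = (-1 + n)/(2*(m + n)))
O(I) = -5/2 + I/10 (O(I) = -2 + ((-1 + 2)/(2*(3 + 2)))*(-5 + I) = -2 + ((½)*1/5)*(-5 + I) = -2 + ((½)*(⅕)*1)*(-5 + I) = -2 + (-5 + I)/10 = -2 + (-½ + I/10) = -5/2 + I/10)
(1312 - 526)*O(-39) = (1312 - 526)*(-5/2 + (⅒)*(-39)) = 786*(-5/2 - 39/10) = 786*(-32/5) = -25152/5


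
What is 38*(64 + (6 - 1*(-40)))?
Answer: 4180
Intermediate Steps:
38*(64 + (6 - 1*(-40))) = 38*(64 + (6 + 40)) = 38*(64 + 46) = 38*110 = 4180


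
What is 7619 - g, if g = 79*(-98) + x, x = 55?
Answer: 15306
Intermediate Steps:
g = -7687 (g = 79*(-98) + 55 = -7742 + 55 = -7687)
7619 - g = 7619 - 1*(-7687) = 7619 + 7687 = 15306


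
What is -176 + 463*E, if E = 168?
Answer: 77608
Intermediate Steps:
-176 + 463*E = -176 + 463*168 = -176 + 77784 = 77608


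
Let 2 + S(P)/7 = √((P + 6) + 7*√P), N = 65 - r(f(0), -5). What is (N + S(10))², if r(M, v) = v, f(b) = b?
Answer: 49*(8 + √(16 + 7*√10))² ≈ 9846.2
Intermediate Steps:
N = 70 (N = 65 - 1*(-5) = 65 + 5 = 70)
S(P) = -14 + 7*√(6 + P + 7*√P) (S(P) = -14 + 7*√((P + 6) + 7*√P) = -14 + 7*√((6 + P) + 7*√P) = -14 + 7*√(6 + P + 7*√P))
(N + S(10))² = (70 + (-14 + 7*√(6 + 10 + 7*√10)))² = (70 + (-14 + 7*√(16 + 7*√10)))² = (56 + 7*√(16 + 7*√10))²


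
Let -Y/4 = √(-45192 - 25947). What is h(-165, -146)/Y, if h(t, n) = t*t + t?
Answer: 2255*I*√71139/23713 ≈ 25.364*I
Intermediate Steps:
h(t, n) = t + t² (h(t, n) = t² + t = t + t²)
Y = -4*I*√71139 (Y = -4*√(-45192 - 25947) = -4*I*√71139 ≈ -1066.9*I)
h(-165, -146)/Y = (-165*(1 - 165))/((-4*I*√71139)) = (-165*(-164))*(I*√71139/284556) = 27060*(I*√71139/284556) = 2255*I*√71139/23713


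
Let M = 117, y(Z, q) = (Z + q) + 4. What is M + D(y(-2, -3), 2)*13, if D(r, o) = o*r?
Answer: 91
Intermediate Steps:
y(Z, q) = 4 + Z + q
M + D(y(-2, -3), 2)*13 = 117 + (2*(4 - 2 - 3))*13 = 117 + (2*(-1))*13 = 117 - 2*13 = 117 - 26 = 91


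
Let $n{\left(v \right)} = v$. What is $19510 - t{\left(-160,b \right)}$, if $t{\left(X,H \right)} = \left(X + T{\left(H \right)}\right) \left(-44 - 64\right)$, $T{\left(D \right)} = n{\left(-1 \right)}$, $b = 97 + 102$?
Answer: $2122$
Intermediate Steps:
$b = 199$
$T{\left(D \right)} = -1$
$t{\left(X,H \right)} = 108 - 108 X$ ($t{\left(X,H \right)} = \left(X - 1\right) \left(-44 - 64\right) = \left(-1 + X\right) \left(-108\right) = 108 - 108 X$)
$19510 - t{\left(-160,b \right)} = 19510 - \left(108 - -17280\right) = 19510 - \left(108 + 17280\right) = 19510 - 17388 = 2122$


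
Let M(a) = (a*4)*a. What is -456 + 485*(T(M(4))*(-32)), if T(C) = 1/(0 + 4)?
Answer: -4336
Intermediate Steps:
M(a) = 4*a² (M(a) = (4*a)*a = 4*a²)
T(C) = ¼ (T(C) = 1/4 = ¼)
-456 + 485*(T(M(4))*(-32)) = -456 + 485*((¼)*(-32)) = -456 + 485*(-8) = -456 - 3880 = -4336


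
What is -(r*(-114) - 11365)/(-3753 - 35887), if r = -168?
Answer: 7787/39640 ≈ 0.19644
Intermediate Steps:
-(r*(-114) - 11365)/(-3753 - 35887) = -(-168*(-114) - 11365)/(-3753 - 35887) = -(19152 - 11365)/(-39640) = -7787*(-1)/39640 = -1*(-7787/39640) = 7787/39640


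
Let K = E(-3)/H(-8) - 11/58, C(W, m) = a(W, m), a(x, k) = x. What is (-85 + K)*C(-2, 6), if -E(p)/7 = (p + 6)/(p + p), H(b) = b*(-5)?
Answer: 197437/1160 ≈ 170.20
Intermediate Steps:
C(W, m) = W
H(b) = -5*b
E(p) = -7*(6 + p)/(2*p) (E(p) = -7*(p + 6)/(p + p) = -7*(6 + p)/(2*p))
K = -237/2320 (K = (-7/2 - 21/(-3))/((-5*(-8))) - 11/58 = (-7/2 - 21*(-⅓))/40 - 11*1/58 = (-7/2 + 7)*(1/40) - 11/58 = (7/2)*(1/40) - 11/58 = 7/80 - 11/58 = -237/2320 ≈ -0.10216)
(-85 + K)*C(-2, 6) = (-85 - 237/2320)*(-2) = -197437/2320*(-2) = 197437/1160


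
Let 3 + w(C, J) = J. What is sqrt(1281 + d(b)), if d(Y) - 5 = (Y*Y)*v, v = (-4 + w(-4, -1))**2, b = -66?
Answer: sqrt(280070) ≈ 529.22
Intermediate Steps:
w(C, J) = -3 + J
v = 64 (v = (-4 + (-3 - 1))**2 = (-4 - 4)**2 = (-8)**2 = 64)
d(Y) = 5 + 64*Y**2 (d(Y) = 5 + (Y*Y)*64 = 5 + Y**2*64 = 5 + 64*Y**2)
sqrt(1281 + d(b)) = sqrt(1281 + (5 + 64*(-66)**2)) = sqrt(1281 + (5 + 64*4356)) = sqrt(1281 + (5 + 278784)) = sqrt(1281 + 278789) = sqrt(280070)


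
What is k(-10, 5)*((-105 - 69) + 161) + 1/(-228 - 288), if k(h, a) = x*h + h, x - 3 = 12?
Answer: 1073279/516 ≈ 2080.0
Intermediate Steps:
x = 15 (x = 3 + 12 = 15)
k(h, a) = 16*h (k(h, a) = 15*h + h = 16*h)
k(-10, 5)*((-105 - 69) + 161) + 1/(-228 - 288) = (16*(-10))*((-105 - 69) + 161) + 1/(-228 - 288) = -160*(-174 + 161) + 1/(-516) = -160*(-13) - 1/516 = 2080 - 1/516 = 1073279/516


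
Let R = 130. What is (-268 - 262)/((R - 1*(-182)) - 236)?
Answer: -265/38 ≈ -6.9737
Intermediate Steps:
(-268 - 262)/((R - 1*(-182)) - 236) = (-268 - 262)/((130 - 1*(-182)) - 236) = -530/((130 + 182) - 236) = -530/(312 - 236) = -530/76 = -530*1/76 = -265/38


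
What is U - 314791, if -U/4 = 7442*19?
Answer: -880383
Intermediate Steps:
U = -565592 (U = -29768*19 = -4*141398 = -565592)
U - 314791 = -565592 - 314791 = -880383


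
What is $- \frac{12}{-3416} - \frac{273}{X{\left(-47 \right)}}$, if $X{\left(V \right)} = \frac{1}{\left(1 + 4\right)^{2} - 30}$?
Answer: $\frac{1165713}{854} \approx 1365.0$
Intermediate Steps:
$X{\left(V \right)} = - \frac{1}{5}$ ($X{\left(V \right)} = \frac{1}{5^{2} - 30} = \frac{1}{25 - 30} = \frac{1}{-5} = - \frac{1}{5}$)
$- \frac{12}{-3416} - \frac{273}{X{\left(-47 \right)}} = - \frac{12}{-3416} - \frac{273}{- \frac{1}{5}} = \left(-12\right) \left(- \frac{1}{3416}\right) - -1365 = \frac{3}{854} + 1365 = \frac{1165713}{854}$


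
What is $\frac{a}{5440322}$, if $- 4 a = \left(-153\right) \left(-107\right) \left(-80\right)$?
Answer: $\frac{163710}{2720161} \approx 0.060184$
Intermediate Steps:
$a = 327420$ ($a = - \frac{\left(-153\right) \left(-107\right) \left(-80\right)}{4} = - \frac{16371 \left(-80\right)}{4} = \left(- \frac{1}{4}\right) \left(-1309680\right) = 327420$)
$\frac{a}{5440322} = \frac{327420}{5440322} = 327420 \cdot \frac{1}{5440322} = \frac{163710}{2720161}$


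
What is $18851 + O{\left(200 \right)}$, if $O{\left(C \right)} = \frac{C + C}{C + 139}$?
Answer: $\frac{6390889}{339} \approx 18852.0$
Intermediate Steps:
$O{\left(C \right)} = \frac{2 C}{139 + C}$
$18851 + O{\left(200 \right)} = 18851 + 2 \cdot 200 \frac{1}{139 + 200} = 18851 + 2 \cdot 200 \cdot \frac{1}{339} = 18851 + \frac{400}{339} = \frac{6390889}{339}$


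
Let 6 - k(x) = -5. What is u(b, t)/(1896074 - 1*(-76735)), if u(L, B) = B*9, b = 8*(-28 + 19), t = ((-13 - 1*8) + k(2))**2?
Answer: 100/219201 ≈ 0.00045620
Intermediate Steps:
k(x) = 11 (k(x) = 6 - 1*(-5) = 6 + 5 = 11)
t = 100 (t = ((-13 - 1*8) + 11)**2 = ((-13 - 8) + 11)**2 = (-21 + 11)**2 = (-10)**2 = 100)
b = -72 (b = 8*(-9) = -72)
u(L, B) = 9*B
u(b, t)/(1896074 - 1*(-76735)) = (9*100)/(1896074 - 1*(-76735)) = 900/(1896074 + 76735) = 900/1972809 = 900*(1/1972809) = 100/219201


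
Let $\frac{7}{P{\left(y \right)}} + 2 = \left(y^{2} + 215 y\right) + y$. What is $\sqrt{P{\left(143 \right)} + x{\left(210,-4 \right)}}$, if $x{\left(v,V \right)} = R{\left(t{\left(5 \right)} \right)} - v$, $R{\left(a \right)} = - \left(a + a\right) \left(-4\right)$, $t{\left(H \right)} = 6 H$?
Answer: $\frac{\sqrt{79058826095}}{51335} \approx 5.4772$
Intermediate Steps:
$P{\left(y \right)} = \frac{7}{-2 + y^{2} + 216 y}$ ($P{\left(y \right)} = \frac{7}{-2 + \left(\left(y^{2} + 215 y\right) + y\right)} = \frac{7}{-2 + \left(y^{2} + 216 y\right)} = \frac{7}{-2 + y^{2} + 216 y}$)
$R{\left(a \right)} = 8 a$ ($R{\left(a \right)} = - 2 a \left(-4\right) = - \left(-8\right) a = 8 a$)
$x{\left(v,V \right)} = 240 - v$ ($x{\left(v,V \right)} = 8 \cdot 6 \cdot 5 - v = 8 \cdot 30 - v = 240 - v$)
$\sqrt{P{\left(143 \right)} + x{\left(210,-4 \right)}} = \sqrt{\frac{7}{-2 + 143^{2} + 216 \cdot 143} + \left(240 - 210\right)} = \sqrt{\frac{7}{-2 + 20449 + 30888} + \left(240 - 210\right)} = \sqrt{\frac{7}{51335} + 30} = \sqrt{\frac{1540057}{51335}} = \frac{\sqrt{79058826095}}{51335}$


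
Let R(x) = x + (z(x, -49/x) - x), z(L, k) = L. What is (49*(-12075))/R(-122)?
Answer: 591675/122 ≈ 4849.8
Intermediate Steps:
R(x) = x (R(x) = x + (x - x) = x + 0 = x)
(49*(-12075))/R(-122) = (49*(-12075))/(-122) = -591675*(-1/122) = 591675/122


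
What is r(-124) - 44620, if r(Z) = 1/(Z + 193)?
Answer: -3078779/69 ≈ -44620.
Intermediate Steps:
r(Z) = 1/(193 + Z)
r(-124) - 44620 = 1/(193 - 124) - 44620 = 1/69 - 44620 = -3078779/69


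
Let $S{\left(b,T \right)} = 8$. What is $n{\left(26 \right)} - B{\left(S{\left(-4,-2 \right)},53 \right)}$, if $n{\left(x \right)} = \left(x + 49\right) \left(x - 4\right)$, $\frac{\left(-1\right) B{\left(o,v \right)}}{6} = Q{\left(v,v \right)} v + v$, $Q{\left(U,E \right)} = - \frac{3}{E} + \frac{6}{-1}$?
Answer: $42$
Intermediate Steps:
$Q{\left(U,E \right)} = -6 - \frac{3}{E}$ ($Q{\left(U,E \right)} = - \frac{3}{E} + 6 \left(-1\right) = - \frac{3}{E} - 6 = -6 - \frac{3}{E}$)
$B{\left(o,v \right)} = - 6 v - 6 v \left(-6 - \frac{3}{v}\right)$ ($B{\left(o,v \right)} = - 6 \left(\left(-6 - \frac{3}{v}\right) v + v\right) = - 6 \left(v \left(-6 - \frac{3}{v}\right) + v\right) = - 6 \left(v + v \left(-6 - \frac{3}{v}\right)\right) = - 6 v - 6 v \left(-6 - \frac{3}{v}\right)$)
$n{\left(x \right)} = \left(-4 + x\right) \left(49 + x\right)$ ($n{\left(x \right)} = \left(49 + x\right) \left(-4 + x\right) = \left(-4 + x\right) \left(49 + x\right)$)
$n{\left(26 \right)} - B{\left(S{\left(-4,-2 \right)},53 \right)} = \left(-196 + 26^{2} + 45 \cdot 26\right) - \left(18 + 30 \cdot 53\right) = \left(-196 + 676 + 1170\right) - \left(18 + 1590\right) = 1650 - 1608 = 42$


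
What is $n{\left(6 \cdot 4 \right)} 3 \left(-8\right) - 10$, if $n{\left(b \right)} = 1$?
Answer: $-34$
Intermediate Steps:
$n{\left(6 \cdot 4 \right)} 3 \left(-8\right) - 10 = 1 \cdot 3 \left(-8\right) - 10 = 1 \left(-24\right) - 10 = -24 - 10 = -34$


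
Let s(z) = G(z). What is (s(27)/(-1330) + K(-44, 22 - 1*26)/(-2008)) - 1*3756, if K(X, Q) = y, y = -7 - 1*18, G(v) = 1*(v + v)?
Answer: -5015499511/1335320 ≈ -3756.0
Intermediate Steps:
G(v) = 2*v (G(v) = 1*(2*v) = 2*v)
y = -25 (y = -7 - 18 = -25)
s(z) = 2*z
K(X, Q) = -25
(s(27)/(-1330) + K(-44, 22 - 1*26)/(-2008)) - 1*3756 = ((2*27)/(-1330) - 25/(-2008)) - 1*3756 = (54*(-1/1330) - 25*(-1/2008)) - 3756 = (-27/665 + 25/2008) - 3756 = -37591/1335320 - 3756 = -5015499511/1335320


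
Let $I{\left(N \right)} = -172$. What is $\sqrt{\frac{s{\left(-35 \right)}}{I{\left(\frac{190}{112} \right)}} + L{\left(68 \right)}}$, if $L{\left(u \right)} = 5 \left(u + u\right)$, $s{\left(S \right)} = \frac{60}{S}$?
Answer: $\frac{\sqrt{61609583}}{301} \approx 26.077$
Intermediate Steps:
$L{\left(u \right)} = 10 u$ ($L{\left(u \right)} = 5 \cdot 2 u = 10 u$)
$\sqrt{\frac{s{\left(-35 \right)}}{I{\left(\frac{190}{112} \right)}} + L{\left(68 \right)}} = \sqrt{\frac{60 \frac{1}{-35}}{-172} + 10 \cdot 68} = \sqrt{60 \left(- \frac{1}{35}\right) \left(- \frac{1}{172}\right) + 680} = \sqrt{\left(- \frac{12}{7}\right) \left(- \frac{1}{172}\right) + 680} = \sqrt{\frac{3}{301} + 680} = \sqrt{\frac{204683}{301}} = \frac{\sqrt{61609583}}{301}$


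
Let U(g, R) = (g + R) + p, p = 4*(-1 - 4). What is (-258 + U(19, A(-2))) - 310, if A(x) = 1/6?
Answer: -3413/6 ≈ -568.83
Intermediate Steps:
p = -20 (p = 4*(-5) = -20)
A(x) = ⅙ (A(x) = 1*(⅙) = ⅙)
U(g, R) = -20 + R + g (U(g, R) = (g + R) - 20 = (R + g) - 20 = -20 + R + g)
(-258 + U(19, A(-2))) - 310 = (-258 + (-20 + ⅙ + 19)) - 310 = (-258 - ⅚) - 310 = -1553/6 - 310 = -3413/6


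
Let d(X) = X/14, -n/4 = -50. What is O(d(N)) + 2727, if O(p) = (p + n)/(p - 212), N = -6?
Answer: 4053652/1487 ≈ 2726.1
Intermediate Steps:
n = 200 (n = -4*(-50) = 200)
d(X) = X/14 (d(X) = X*(1/14) = X/14)
O(p) = (200 + p)/(-212 + p) (O(p) = (p + 200)/(p - 212) = (200 + p)/(-212 + p))
O(d(N)) + 2727 = (200 + (1/14)*(-6))/(-212 + (1/14)*(-6)) + 2727 = (200 - 3/7)/(-212 - 3/7) + 2727 = (1397/7)/(-1487/7) + 2727 = -7/1487*1397/7 + 2727 = -1397/1487 + 2727 = 4053652/1487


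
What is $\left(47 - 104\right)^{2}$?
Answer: $3249$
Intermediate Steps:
$\left(47 - 104\right)^{2} = \left(-57\right)^{2} = 3249$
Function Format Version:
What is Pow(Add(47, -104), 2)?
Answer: 3249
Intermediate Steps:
Pow(Add(47, -104), 2) = Pow(-57, 2) = 3249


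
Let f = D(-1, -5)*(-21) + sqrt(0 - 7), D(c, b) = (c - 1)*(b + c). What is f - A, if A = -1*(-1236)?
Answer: -1488 + I*sqrt(7) ≈ -1488.0 + 2.6458*I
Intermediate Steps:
A = 1236
D(c, b) = (-1 + c)*(b + c)
f = -252 + I*sqrt(7) (f = ((-1)**2 - 1*(-5) - 1*(-1) - 5*(-1))*(-21) + sqrt(0 - 7) = (1 + 5 + 1 + 5)*(-21) + sqrt(-7) = 12*(-21) + I*sqrt(7) = -252 + I*sqrt(7) ≈ -252.0 + 2.6458*I)
f - A = (-252 + I*sqrt(7)) - 1*1236 = (-252 + I*sqrt(7)) - 1236 = -1488 + I*sqrt(7)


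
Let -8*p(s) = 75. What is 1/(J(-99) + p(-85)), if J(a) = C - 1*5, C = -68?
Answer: -8/659 ≈ -0.012140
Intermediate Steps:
p(s) = -75/8 (p(s) = -1/8*75 = -75/8)
J(a) = -73 (J(a) = -68 - 1*5 = -68 - 5 = -73)
1/(J(-99) + p(-85)) = 1/(-73 - 75/8) = 1/(-659/8) = -8/659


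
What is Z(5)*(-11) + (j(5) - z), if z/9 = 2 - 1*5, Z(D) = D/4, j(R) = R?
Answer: 73/4 ≈ 18.250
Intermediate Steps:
Z(D) = D/4 (Z(D) = D*(¼) = D/4)
z = -27 (z = 9*(2 - 1*5) = 9*(2 - 5) = 9*(-3) = -27)
Z(5)*(-11) + (j(5) - z) = ((¼)*5)*(-11) + (5 - 1*(-27)) = (5/4)*(-11) + (5 + 27) = -55/4 + 32 = 73/4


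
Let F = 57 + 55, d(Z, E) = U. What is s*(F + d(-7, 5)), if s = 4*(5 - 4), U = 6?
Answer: 472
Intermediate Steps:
d(Z, E) = 6
s = 4 (s = 4*1 = 4)
F = 112
s*(F + d(-7, 5)) = 4*(112 + 6) = 4*118 = 472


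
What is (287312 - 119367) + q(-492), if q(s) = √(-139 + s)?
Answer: 167945 + I*√631 ≈ 1.6795e+5 + 25.12*I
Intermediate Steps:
(287312 - 119367) + q(-492) = (287312 - 119367) + √(-139 - 492) = 167945 + √(-631) = 167945 + I*√631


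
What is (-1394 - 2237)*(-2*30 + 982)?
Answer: -3347782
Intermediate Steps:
(-1394 - 2237)*(-2*30 + 982) = -3631*(-60 + 982) = -3631*922 = -3347782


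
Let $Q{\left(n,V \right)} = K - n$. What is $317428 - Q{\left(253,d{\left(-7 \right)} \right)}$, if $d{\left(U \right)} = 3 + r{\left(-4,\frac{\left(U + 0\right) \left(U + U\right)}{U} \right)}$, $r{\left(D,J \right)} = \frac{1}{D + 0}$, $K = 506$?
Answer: $317175$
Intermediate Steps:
$r{\left(D,J \right)} = \frac{1}{D}$
$d{\left(U \right)} = \frac{11}{4}$ ($d{\left(U \right)} = 3 + \frac{1}{-4} = 3 - \frac{1}{4} = \frac{11}{4}$)
$Q{\left(n,V \right)} = 506 - n$
$317428 - Q{\left(253,d{\left(-7 \right)} \right)} = 317428 - \left(506 - 253\right) = 317428 - 253 = 317175$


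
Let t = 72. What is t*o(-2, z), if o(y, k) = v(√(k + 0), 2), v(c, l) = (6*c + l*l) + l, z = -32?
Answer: 432 + 1728*I*√2 ≈ 432.0 + 2443.8*I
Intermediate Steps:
v(c, l) = l + l² + 6*c (v(c, l) = (6*c + l²) + l = (l² + 6*c) + l = l + l² + 6*c)
o(y, k) = 6 + 6*√k (o(y, k) = 2 + 2² + 6*√(k + 0) = 2 + 4 + 6*√k = 6 + 6*√k)
t*o(-2, z) = 72*(6 + 6*√(-32)) = 72*(6 + 6*(4*I*√2)) = 72*(6 + 24*I*√2) = 432 + 1728*I*√2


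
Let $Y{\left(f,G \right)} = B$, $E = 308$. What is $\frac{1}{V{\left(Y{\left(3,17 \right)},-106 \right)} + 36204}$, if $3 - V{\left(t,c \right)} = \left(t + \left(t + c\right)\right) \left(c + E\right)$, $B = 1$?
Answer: $\frac{1}{57215} \approx 1.7478 \cdot 10^{-5}$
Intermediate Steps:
$Y{\left(f,G \right)} = 1$
$V{\left(t,c \right)} = 3 - \left(308 + c\right) \left(c + 2 t\right)$ ($V{\left(t,c \right)} = 3 - \left(t + \left(t + c\right)\right) \left(c + 308\right) = 3 - \left(t + \left(c + t\right)\right) \left(308 + c\right) = 3 - \left(c + 2 t\right) \left(308 + c\right) = 3 - \left(308 + c\right) \left(c + 2 t\right)$)
$\frac{1}{V{\left(Y{\left(3,17 \right)},-106 \right)} + 36204} = \frac{1}{\left(3 - \left(-106\right)^{2} - 616 - -32648 - \left(-212\right) 1\right) + 36204} = \frac{1}{\left(3 - 11236 - 616 + 32648 + 212\right) + 36204} = \frac{1}{21011 + 36204} = \frac{1}{57215}$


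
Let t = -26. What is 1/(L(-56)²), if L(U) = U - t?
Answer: 1/900 ≈ 0.0011111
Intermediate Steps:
L(U) = 26 + U (L(U) = U - 1*(-26) = U + 26 = 26 + U)
1/(L(-56)²) = 1/((26 - 56)²) = 1/((-30)²) = 1/900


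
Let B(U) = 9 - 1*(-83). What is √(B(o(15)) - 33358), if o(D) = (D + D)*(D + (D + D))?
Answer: I*√33266 ≈ 182.39*I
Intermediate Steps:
o(D) = 6*D² (o(D) = (2*D)*(D + 2*D) = (2*D)*(3*D) = 6*D²)
B(U) = 92 (B(U) = 9 + 83 = 92)
√(B(o(15)) - 33358) = √(92 - 33358) = √(-33266) = I*√33266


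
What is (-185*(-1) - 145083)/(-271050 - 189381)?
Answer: 144898/460431 ≈ 0.31470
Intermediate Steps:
(-185*(-1) - 145083)/(-271050 - 189381) = (185 - 145083)/(-460431) = -144898*(-1/460431) = 144898/460431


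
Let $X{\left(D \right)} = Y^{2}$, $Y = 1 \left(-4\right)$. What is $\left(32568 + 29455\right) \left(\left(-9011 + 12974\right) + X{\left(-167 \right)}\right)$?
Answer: $246789517$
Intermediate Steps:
$Y = -4$
$X{\left(D \right)} = 16$ ($X{\left(D \right)} = \left(-4\right)^{2} = 16$)
$\left(32568 + 29455\right) \left(\left(-9011 + 12974\right) + X{\left(-167 \right)}\right) = \left(32568 + 29455\right) \left(\left(-9011 + 12974\right) + 16\right) = 62023 \left(3963 + 16\right) = 62023 \cdot 3979 = 246789517$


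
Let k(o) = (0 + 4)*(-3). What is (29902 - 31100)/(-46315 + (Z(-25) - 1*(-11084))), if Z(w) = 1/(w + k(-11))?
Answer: 22163/651774 ≈ 0.034004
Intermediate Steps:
k(o) = -12 (k(o) = 4*(-3) = -12)
Z(w) = 1/(-12 + w) (Z(w) = 1/(w - 12) = 1/(-12 + w))
(29902 - 31100)/(-46315 + (Z(-25) - 1*(-11084))) = (29902 - 31100)/(-46315 + (1/(-12 - 25) - 1*(-11084))) = -1198/(-46315 + (1/(-37) + 11084)) = -1198/(-46315 + (-1/37 + 11084)) = -1198/(-46315 + 410107/37) = -1198/(-1303548/37) = -1198*(-37/1303548) = 22163/651774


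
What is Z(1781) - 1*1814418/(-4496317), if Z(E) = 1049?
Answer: 4718450951/4496317 ≈ 1049.4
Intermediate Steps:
Z(1781) - 1*1814418/(-4496317) = 1049 - 1*1814418/(-4496317) = 1049 - 1814418*(-1/4496317) = 1049 + 1814418/4496317 = 4718450951/4496317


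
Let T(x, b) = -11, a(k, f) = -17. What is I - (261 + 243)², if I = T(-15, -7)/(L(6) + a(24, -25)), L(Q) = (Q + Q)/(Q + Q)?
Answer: -4064245/16 ≈ -2.5402e+5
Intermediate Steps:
L(Q) = 1 (L(Q) = (2*Q)/((2*Q)) = (2*Q)*(1/(2*Q)) = 1)
I = 11/16 (I = -11/(1 - 17) = -11/(-16) = -11*(-1/16) = 11/16 ≈ 0.68750)
I - (261 + 243)² = 11/16 - (261 + 243)² = 11/16 - 1*504² = 11/16 - 1*254016 = 11/16 - 254016 = -4064245/16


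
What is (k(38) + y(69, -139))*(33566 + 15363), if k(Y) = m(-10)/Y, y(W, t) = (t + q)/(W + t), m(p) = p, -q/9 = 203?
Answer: 905284358/665 ≈ 1.3613e+6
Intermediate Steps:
q = -1827 (q = -9*203 = -1827)
y(W, t) = (-1827 + t)/(W + t) (y(W, t) = (t - 1827)/(W + t) = (-1827 + t)/(W + t))
k(Y) = -10/Y
(k(38) + y(69, -139))*(33566 + 15363) = (-10/38 + (-1827 - 139)/(69 - 139))*(33566 + 15363) = (-10*1/38 - 1966/(-70))*48929 = (-5/19 - 1/70*(-1966))*48929 = (-5/19 + 983/35)*48929 = (18502/665)*48929 = 905284358/665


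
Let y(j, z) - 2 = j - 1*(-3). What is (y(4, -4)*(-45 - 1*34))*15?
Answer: -10665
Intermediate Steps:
y(j, z) = 5 + j (y(j, z) = 2 + (j - 1*(-3)) = 2 + (j + 3) = 2 + (3 + j) = 5 + j)
(y(4, -4)*(-45 - 1*34))*15 = ((5 + 4)*(-45 - 1*34))*15 = (9*(-45 - 34))*15 = (9*(-79))*15 = -711*15 = -10665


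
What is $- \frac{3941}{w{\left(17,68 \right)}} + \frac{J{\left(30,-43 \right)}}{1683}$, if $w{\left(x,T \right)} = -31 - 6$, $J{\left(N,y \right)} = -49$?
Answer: $\frac{6630890}{62271} \approx 106.48$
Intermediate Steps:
$w{\left(x,T \right)} = -37$
$- \frac{3941}{w{\left(17,68 \right)}} + \frac{J{\left(30,-43 \right)}}{1683} = - \frac{3941}{-37} - \frac{49}{1683} = \left(-3941\right) \left(- \frac{1}{37}\right) - \frac{49}{1683} = \frac{3941}{37} - \frac{49}{1683} = \frac{6630890}{62271}$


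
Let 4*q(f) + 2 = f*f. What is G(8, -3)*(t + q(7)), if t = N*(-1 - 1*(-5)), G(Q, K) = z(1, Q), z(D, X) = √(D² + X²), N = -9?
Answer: -97*√65/4 ≈ -195.51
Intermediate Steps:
q(f) = -½ + f²/4 (q(f) = -½ + (f*f)/4 = -½ + f²/4)
G(Q, K) = √(1 + Q²) (G(Q, K) = √(1² + Q²) = √(1 + Q²))
t = -36 (t = -9*(-1 - 1*(-5)) = -9*(-1 + 5) = -9*4 = -36)
G(8, -3)*(t + q(7)) = √(1 + 8²)*(-36 + (-½ + (¼)*7²)) = √(1 + 64)*(-36 + (-½ + (¼)*49)) = √65*(-36 + (-½ + 49/4)) = √65*(-36 + 47/4) = √65*(-97/4) = -97*√65/4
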